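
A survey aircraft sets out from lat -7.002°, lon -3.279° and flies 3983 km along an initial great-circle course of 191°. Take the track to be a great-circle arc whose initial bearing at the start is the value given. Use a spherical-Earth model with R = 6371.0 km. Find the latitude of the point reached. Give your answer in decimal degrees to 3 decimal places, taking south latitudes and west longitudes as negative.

The arc subtends δ = 3983/6371 = 0.625177 rad at the centre.
Start latitude φ₁ = -0.122208 rad; initial bearing θ = 3.333579 rad.
sin φ₂ = sin φ₁ cos δ + cos φ₁ sin δ cos θ = (-0.121904)(0.810860) + (0.992542)(0.585240)(-0.981627) = -0.669050
φ₂ = asin(-0.669050) = -0.732930 rad = -41.994°.
Then Δλ = atan2(-0.110836, 0.729300) = -0.150822 rad, from sin θ sin δ cos φ₁ over cos δ − sin φ₁ sin φ₂.
Hence λ₂ = -3.279° + -8.641° = -11.920°.

latitude -41.994°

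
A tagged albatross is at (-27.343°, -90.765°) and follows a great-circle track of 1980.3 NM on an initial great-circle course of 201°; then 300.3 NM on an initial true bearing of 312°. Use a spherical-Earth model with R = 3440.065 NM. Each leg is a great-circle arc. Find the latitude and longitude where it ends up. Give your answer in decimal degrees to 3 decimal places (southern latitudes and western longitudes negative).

Apply the spherical direct solution leg by leg, carrying full precision between legs.
Leg 1: from (-27.343°, -90.765°), δ = 1980.3/3440.065 = 0.575658 rad, θ = 201° → φ = -56.797°, λ = -111.636°.
Leg 2: from (-56.797°, -111.636°), δ = 300.3/3440.065 = 0.087295 rad, θ = 312° → φ = -53.284°, λ = -117.857°.

latitude -53.284°, longitude -117.857°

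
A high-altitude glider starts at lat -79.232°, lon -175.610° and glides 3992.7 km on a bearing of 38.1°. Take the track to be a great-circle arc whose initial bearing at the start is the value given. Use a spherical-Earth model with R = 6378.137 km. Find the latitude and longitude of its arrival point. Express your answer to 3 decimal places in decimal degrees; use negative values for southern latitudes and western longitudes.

latitude -45.232°, longitude -144.722°

The arc subtends δ = 3992.7/6378.137 = 0.625998 rad at the centre.
With φ₁ = -79.232° = -1.382859 rad and θ = 38.1° = 0.664970 rad:
Destination latitude: φ₂ = arcsin( sin φ₁ cos δ + cos φ₁ sin δ cos θ ) = arcsin(-0.709967) = -45.232°.
Δλ = atan2( sin θ sin δ cos φ₁ , cos δ − sin φ₁ sin φ₂ ) = atan2(0.067545, 0.112914) = 0.539094 rad = 30.888°.
Hence λ₂ = -175.610° + 30.888° = -144.722°.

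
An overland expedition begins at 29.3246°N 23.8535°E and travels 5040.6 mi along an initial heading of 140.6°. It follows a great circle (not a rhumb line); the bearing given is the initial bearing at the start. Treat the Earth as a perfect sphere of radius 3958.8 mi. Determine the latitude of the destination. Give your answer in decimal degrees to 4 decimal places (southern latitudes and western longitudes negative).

latitude -30.0355°

Central angle δ = d/R = 1.273265 rad.
Converting: φ₁ = 0.511811 rad, θ = 2.453933 rad.
Applying the spherical law of cosines for sides, sin φ₂ = sin φ₁ cos δ + cos φ₁ sin δ cos θ = -0.500536, so φ₂ = -30.0355°.
Δλ = atan2( sin θ sin δ cos φ₁ , cos δ − sin φ₁ sin φ₂ ) = atan2(0.529081, 0.538302) = 0.776759 rad = 44.5050°.
λ₂ = λ₁ + Δλ = 68.3585°.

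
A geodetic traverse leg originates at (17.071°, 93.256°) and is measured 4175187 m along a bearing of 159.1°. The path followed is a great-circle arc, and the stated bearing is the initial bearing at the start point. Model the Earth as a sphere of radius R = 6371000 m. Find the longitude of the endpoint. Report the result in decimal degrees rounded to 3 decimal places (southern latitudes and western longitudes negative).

Angular distance δ = d/R = 4175187 / 6371000 = 0.655342 rad.
With φ₁ = 17.071° = 0.297945 rad and θ = 159.1° = 2.776819 rad:
sin φ₂ = sin φ₁ cos δ + cos φ₁ sin δ cos θ = (0.293557)(0.792839) + (0.955942)(0.609431)(-0.934204) = -0.311506
φ₂ = asin(-0.311506) = -0.316778 rad = -18.150°.
Then Δλ = atan2(0.207829, 0.884284) = 0.230835 rad, from sin θ sin δ cos φ₁ over cos δ − sin φ₁ sin φ₂.
λ₂ = 93.256° + 13.226° = 106.482°.

longitude 106.482°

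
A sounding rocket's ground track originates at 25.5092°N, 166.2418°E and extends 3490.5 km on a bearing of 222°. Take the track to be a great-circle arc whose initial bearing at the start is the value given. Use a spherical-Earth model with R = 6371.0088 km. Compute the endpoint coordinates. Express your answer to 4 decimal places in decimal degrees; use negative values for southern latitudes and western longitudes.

Angular distance δ = d/R = 3490.5 / 6371.0088 = 0.547872 rad.
With φ₁ = 25.5092° = 0.445220 rad and θ = 222° = 3.874631 rad:
sin φ₂ = sin φ₁ cos δ + cos φ₁ sin δ cos θ = (0.430656)(0.853635) + (0.902516)(0.520872)(-0.743145) = 0.018274
φ₂ = asin(0.018274) = 0.018275 rad = 1.0471°.
Then Δλ = atan2(-0.314555, 0.845765) = -0.356066 rad, from sin θ sin δ cos φ₁ over cos δ − sin φ₁ sin φ₂.
λ₂ = 166.2418° + -20.4011° = 145.8407°.

latitude 1.0471°, longitude 145.8407°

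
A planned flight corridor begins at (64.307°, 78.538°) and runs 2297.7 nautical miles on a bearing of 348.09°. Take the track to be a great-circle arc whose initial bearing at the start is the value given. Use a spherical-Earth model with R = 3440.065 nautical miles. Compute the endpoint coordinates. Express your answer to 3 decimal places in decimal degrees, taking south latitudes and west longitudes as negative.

latitude 75.984°, longitude -69.609°

Angular distance δ = d/R = 2297.7 / 3440.065 = 0.667923 rad.
With φ₁ = 64.307° = 1.122369 rad and θ = 348.09° = 6.075317 rad:
Destination latitude: φ₂ = arcsin( sin φ₁ cos δ + cos φ₁ sin δ cos θ ) = arcsin(0.970227) = 75.984°.
Δλ = atan2( sin θ sin δ cos φ₁ , cos δ − sin φ₁ sin φ₂ ) = atan2(-0.055416, -0.089191) = -2.585644 rad = -148.147°.
Hence λ₂ = 78.538° + -148.147° = -69.609°.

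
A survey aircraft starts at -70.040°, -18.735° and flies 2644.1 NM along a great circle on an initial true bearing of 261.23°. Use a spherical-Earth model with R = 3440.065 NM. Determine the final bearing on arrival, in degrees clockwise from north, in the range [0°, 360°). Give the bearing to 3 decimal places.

Angular distance δ = d/R = 2644.1 / 3440.065 = 0.768619 rad.
Start latitude φ₁ = -1.222429 rad; initial bearing θ = 4.559324 rad.
Applying the spherical law of cosines for sides, sin φ₂ = sin φ₁ cos δ + cos φ₁ sin δ cos θ = -0.711870, so φ₂ = -45.387°.
Δλ = atan2( sin θ sin δ cos φ₁ , cos δ − sin φ₁ sin φ₂ ) = atan2(-0.234523, 0.049763) = -1.361710 rad = -78.020°.
Hence λ₂ = -18.735° + -78.020° = -96.755°.
The forward bearing on arrival equals the back-azimuth from the destination plus 180°.
Back-azimuth from P₂ (-45.387°, -96.755°) to P₁ (-70.040°, -18.735°), with Δλ' = λ₁ − λ₂ = 78.020°: atan2( sin Δλ' cos φ₁ , cos φ₂ sin φ₁ − sin φ₂ cos φ₁ cos Δλ' ) = 151.290°.
Final bearing = (151.290° + 180°) mod 360° = 331.290°.

final bearing 331.290°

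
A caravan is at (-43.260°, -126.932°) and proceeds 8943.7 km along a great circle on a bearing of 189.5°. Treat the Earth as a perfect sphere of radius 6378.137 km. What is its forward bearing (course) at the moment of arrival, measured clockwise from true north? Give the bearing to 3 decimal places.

The arc subtends δ = 8943.7/6378.137 = 1.402243 rad at the centre.
Start latitude φ₁ = -0.755029 rad; initial bearing θ = 3.307399 rad.
sin φ₂ = sin φ₁ cos δ + cos φ₁ sin δ cos θ = (-0.685310)(0.167756) + (0.728251)(0.985829)(-0.986286) = -0.823050
φ₂ = asin(-0.823050) = -0.966760 rad = -55.391°.
For the longitude increment, Δλ = atan2( sin θ sin δ cos φ₁, cos δ − sin φ₁ sin φ₂ ) = atan2(-0.118493, -0.396288) = -163.353°.
λ₂ = -126.932° + -163.353° = -290.285°, normalized to (−180°, 180°] → 69.715°.
The forward bearing on arrival equals the back-azimuth from the destination plus 180°.
Back-azimuth from P₂ (-55.391°, 69.715°) to P₁ (-43.260°, -126.932°), with Δλ' = λ₁ − λ₂ = -196.647°: atan2( sin Δλ' cos φ₁ , cos φ₂ sin φ₁ − sin φ₂ cos φ₁ cos Δλ' ) = 167.782°.
Final bearing = (167.782° + 180°) mod 360° = 347.782°.

final bearing 347.782°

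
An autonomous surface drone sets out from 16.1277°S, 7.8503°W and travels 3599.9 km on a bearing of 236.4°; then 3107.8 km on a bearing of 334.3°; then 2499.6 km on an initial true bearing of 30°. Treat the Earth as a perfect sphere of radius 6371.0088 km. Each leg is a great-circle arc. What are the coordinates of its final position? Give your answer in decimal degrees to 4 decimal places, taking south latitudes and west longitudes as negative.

Apply the spherical direct solution leg by leg, carrying full precision between legs.
Leg 1: from (-16.1277°, -7.8503°), δ = 3599.9/6371.0088 = 0.565044 rad, θ = 236.4° → φ = -31.2824°, λ = -39.3073°.
Leg 2: from (-31.2824°, -39.3073°), δ = 3107.8/6371.0088 = 0.487803 rad, θ = 334.3° → φ = -5.6106°, λ = -51.0917°.
Leg 3: from (-5.6106°, -51.0917°), δ = 2499.6/6371.0088 = 0.392340 rad, θ = 30° → φ = 13.8394°, λ = -39.7364°.

latitude 13.8394°, longitude -39.7364°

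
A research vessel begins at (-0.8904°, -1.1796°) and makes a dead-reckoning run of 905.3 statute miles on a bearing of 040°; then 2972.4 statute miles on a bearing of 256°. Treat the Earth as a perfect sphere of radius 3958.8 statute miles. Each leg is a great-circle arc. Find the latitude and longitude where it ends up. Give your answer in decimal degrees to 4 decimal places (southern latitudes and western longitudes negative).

latitude -2.6986°, longitude -34.2003°

Apply the spherical direct solution leg by leg, carrying full precision between legs.
Leg 1: from (-0.8904°, -1.1796°), δ = 905.3/3958.8 = 0.228680 rad, θ = 40° → φ = 9.1199°, λ = 7.3072°.
Leg 2: from (9.1199°, 7.3072°), δ = 2972.4/3958.8 = 0.750834 rad, θ = 256° → φ = -2.6986°, λ = -34.2003°.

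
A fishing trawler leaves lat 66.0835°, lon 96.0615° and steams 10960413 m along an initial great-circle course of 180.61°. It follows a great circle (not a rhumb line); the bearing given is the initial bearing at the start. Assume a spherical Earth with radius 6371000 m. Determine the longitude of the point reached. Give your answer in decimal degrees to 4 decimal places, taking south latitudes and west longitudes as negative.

longitude 95.3464°

δ = 10960413/6371000 = 1.720360 rad (98.5694°).
With φ₁ = 66.0835° = 1.153375 rad and θ = 180.61° = 3.152239 rad:
Applying the spherical law of cosines for sides, sin φ₂ = sin φ₁ cos δ + cos φ₁ sin δ cos θ = -0.537069, so φ₂ = -32.4843°.
For the longitude increment, Δλ = atan2( sin θ sin δ cos φ₁, cos δ − sin φ₁ sin φ₂ ) = atan2(-0.004268, 0.341948) = -0.7151°.
λ₂ = λ₁ + Δλ = 95.3464°.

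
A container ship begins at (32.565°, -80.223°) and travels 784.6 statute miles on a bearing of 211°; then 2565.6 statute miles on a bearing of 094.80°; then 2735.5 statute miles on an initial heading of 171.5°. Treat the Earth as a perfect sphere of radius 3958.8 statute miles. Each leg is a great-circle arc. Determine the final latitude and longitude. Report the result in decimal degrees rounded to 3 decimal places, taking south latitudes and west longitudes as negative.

Apply the spherical direct solution leg by leg, carrying full precision between legs.
Leg 1: from (32.565°, -80.223°), δ = 784.6/3958.8 = 0.198191 rad, θ = 211° → φ = 22.674°, λ = -86.533°.
Leg 2: from (22.674°, -86.533°), δ = 2565.6/3958.8 = 0.648075 rad, θ = 94.8° → φ = 15.112°, λ = -47.991°.
Leg 3: from (15.112°, -47.991°), δ = 2735.5/3958.8 = 0.690992 rad, θ = 171.5° → φ = -24.054°, λ = -42.070°.

latitude -24.054°, longitude -42.070°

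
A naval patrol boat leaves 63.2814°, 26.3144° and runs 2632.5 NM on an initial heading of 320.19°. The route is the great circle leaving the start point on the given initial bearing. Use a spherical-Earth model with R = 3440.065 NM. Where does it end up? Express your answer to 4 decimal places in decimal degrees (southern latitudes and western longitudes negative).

δ = 2632.5/3440.065 = 0.765247 rad (43.8454°).
Start latitude φ₁ = 1.104469 rad; initial bearing θ = 5.588370 rad.
Applying the spherical law of cosines for sides, sin φ₂ = sin φ₁ cos δ + cos φ₁ sin δ cos θ = 0.883452, so φ₂ = 62.0616°.
For the longitude increment, Δλ = atan2( sin θ sin δ cos φ₁, cos δ − sin φ₁ sin φ₂ ) = atan2(-0.199405, -0.067911) = -108.8072°.
λ₂ = λ₁ + Δλ = -82.4928°.

latitude 62.0616°, longitude -82.4928°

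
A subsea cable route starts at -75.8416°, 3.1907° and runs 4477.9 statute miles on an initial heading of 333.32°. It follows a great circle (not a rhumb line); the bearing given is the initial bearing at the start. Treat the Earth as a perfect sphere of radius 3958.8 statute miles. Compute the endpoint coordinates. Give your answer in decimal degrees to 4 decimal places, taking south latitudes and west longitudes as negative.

δ = 4477.9/3958.8 = 1.131126 rad (64.8087°).
Start latitude φ₁ = -1.323686 rad; initial bearing θ = 5.817531 rad.
Destination latitude: φ₂ = arcsin( sin φ₁ cos δ + cos φ₁ sin δ cos θ ) = arcsin(-0.214939) = -12.4119°.
For the longitude increment, Δλ = atan2( sin θ sin δ cos φ₁, cos δ − sin φ₁ sin φ₂ ) = atan2(-0.099383, 0.217232) = -24.5840°.
λ₂ = λ₁ + Δλ = -21.3933°.

latitude -12.4119°, longitude -21.3933°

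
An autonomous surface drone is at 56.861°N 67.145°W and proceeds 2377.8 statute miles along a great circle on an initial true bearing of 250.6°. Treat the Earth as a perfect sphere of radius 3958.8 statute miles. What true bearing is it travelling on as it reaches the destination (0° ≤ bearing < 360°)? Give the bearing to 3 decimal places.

final bearing 219.611°

Angular distance δ = d/R = 2377.8 / 3958.8 = 0.600637 rad.
Start latitude φ₁ = 0.992412 rad; initial bearing θ = 4.373795 rad.
Applying the spherical law of cosines for sides, sin φ₂ = sin φ₁ cos δ + cos φ₁ sin δ cos θ = 0.588166, so φ₂ = 36.027°.
For the longitude increment, Δλ = atan2( sin θ sin δ cos φ₁, cos δ − sin φ₁ sin φ₂ ) = atan2(-0.291419, 0.332477) = -41.235°.
λ₂ = -67.145° + -41.235° = -108.380°.
The forward bearing on arrival equals the back-azimuth from the destination plus 180°.
Back-azimuth from P₂ (36.027°, -108.380°) to P₁ (56.861°, -67.145°), with Δλ' = λ₁ − λ₂ = 41.235°: atan2( sin Δλ' cos φ₁ , cos φ₂ sin φ₁ − sin φ₂ cos φ₁ cos Δλ' ) = 39.611°.
Final bearing = (39.611° + 180°) mod 360° = 219.611°.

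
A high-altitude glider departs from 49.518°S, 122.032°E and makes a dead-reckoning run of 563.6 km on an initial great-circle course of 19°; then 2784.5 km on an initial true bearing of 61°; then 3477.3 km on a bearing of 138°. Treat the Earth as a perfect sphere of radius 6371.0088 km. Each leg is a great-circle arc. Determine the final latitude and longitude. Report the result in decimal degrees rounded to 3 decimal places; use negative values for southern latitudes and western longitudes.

Apply the spherical direct solution leg by leg, carrying full precision between legs.
Leg 1: from (-49.518°, 122.032°), δ = 563.6/6371.0088 = 0.088463 rad, θ = 19° → φ = -44.701°, λ = 124.351°.
Leg 2: from (-44.701°, 124.351°), δ = 2784.5/6371.0088 = 0.437058 rad, θ = 61° → φ = -29.434°, λ = 149.507°.
Leg 3: from (-29.434°, 149.507°), δ = 3477.3/6371.0088 = 0.545801 rad, θ = 138° → φ = -49.113°, λ = -178.444°.

latitude -49.113°, longitude -178.444°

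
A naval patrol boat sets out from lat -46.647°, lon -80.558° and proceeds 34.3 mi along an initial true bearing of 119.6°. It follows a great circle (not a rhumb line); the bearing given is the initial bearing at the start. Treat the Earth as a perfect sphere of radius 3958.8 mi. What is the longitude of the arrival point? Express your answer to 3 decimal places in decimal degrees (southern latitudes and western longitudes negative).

longitude -79.926°

The arc subtends δ = 34.3/3958.8 = 0.008664 rad at the centre.
Start latitude φ₁ = -0.814144 rad; initial bearing θ = 2.087414 rad.
sin φ₂ = sin φ₁ cos δ + cos φ₁ sin δ cos θ = (-0.727138)(0.999962) + (0.686491)(0.008664)(-0.493942) = -0.730049
φ₂ = asin(-0.730049) = -0.818393 rad = -46.890°.
Then Δλ = atan2(0.005172, 0.469116) = 0.011024 rad, from sin θ sin δ cos φ₁ over cos δ − sin φ₁ sin φ₂.
Hence λ₂ = -80.558° + 0.632° = -79.926°.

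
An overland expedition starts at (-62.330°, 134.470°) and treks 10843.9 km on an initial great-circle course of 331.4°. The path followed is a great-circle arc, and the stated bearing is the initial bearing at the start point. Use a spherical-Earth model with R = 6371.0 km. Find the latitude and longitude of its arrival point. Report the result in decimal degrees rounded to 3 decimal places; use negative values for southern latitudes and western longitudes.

Central angle δ = d/R = 1.702072 rad.
Converting: φ₁ = -1.087864 rad, θ = 5.784021 rad.
Destination latitude: φ₂ = arcsin( sin φ₁ cos δ + cos φ₁ sin δ cos θ ) = arcsin(0.520137) = 31.341°.
Δλ = atan2( sin θ sin δ cos φ₁ , cos δ − sin φ₁ sin φ₂ ) = atan2(-0.220381, 0.329754) = -0.589147 rad = -33.756°.
λ₂ = λ₁ + Δλ = 100.714°.

latitude 31.341°, longitude 100.714°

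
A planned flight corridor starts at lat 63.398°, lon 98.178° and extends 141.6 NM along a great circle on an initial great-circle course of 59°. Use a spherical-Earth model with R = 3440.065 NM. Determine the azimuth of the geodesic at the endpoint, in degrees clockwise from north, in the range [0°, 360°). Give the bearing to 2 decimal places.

final bearing 63.23°

δ = 141.6/3440.065 = 0.041162 rad (2.3584°).
Converting: φ₁ = 1.106504 rad, θ = 1.029744 rad.
Applying the spherical law of cosines for sides, sin φ₂ = sin φ₁ cos δ + cos φ₁ sin δ cos θ = 0.902872, so φ₂ = 64.538°.
For the longitude increment, Δλ = atan2( sin θ sin δ cos φ₁, cos δ − sin φ₁ sin φ₂ ) = atan2(0.015795, 0.191861) = 4.706°.
Hence λ₂ = 98.178° + 4.706° = 102.884°.
The forward bearing on arrival equals the back-azimuth from the destination plus 180°.
Back-azimuth from P₂ (64.54°, 102.88°) to P₁ (63.40°, 98.18°), with Δλ' = λ₁ − λ₂ = -4.71°: atan2( sin Δλ' cos φ₁ , cos φ₂ sin φ₁ − sin φ₂ cos φ₁ cos Δλ' ) = 243.23°.
Final bearing = (243.23° + 180°) mod 360° = 63.23°.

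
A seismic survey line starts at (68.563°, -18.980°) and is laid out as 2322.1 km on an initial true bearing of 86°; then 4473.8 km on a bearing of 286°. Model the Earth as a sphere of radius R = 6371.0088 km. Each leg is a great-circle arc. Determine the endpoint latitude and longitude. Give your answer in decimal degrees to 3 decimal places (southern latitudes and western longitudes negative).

Apply the spherical direct solution leg by leg, carrying full precision between legs.
Leg 1: from (68.563°, -18.980°), δ = 2322.1/6371.0088 = 0.364479 rad, θ = 86° → φ = 61.493°, λ = 29.185°.
Leg 2: from (61.493°, 29.185°), δ = 4473.8/6371.0088 = 0.702212 rad, θ = 286° → φ = 49.098°, λ = -42.302°.

latitude 49.098°, longitude -42.302°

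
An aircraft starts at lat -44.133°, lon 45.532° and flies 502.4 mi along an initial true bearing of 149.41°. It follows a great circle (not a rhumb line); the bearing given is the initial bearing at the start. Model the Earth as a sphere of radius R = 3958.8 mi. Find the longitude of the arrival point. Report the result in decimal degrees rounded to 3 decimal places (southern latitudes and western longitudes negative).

longitude 51.314°

Central angle δ = d/R = 0.126907 rad.
Start latitude φ₁ = -0.770266 rad; initial bearing θ = 2.607696 rad.
Destination latitude: φ₂ = arcsin( sin φ₁ cos δ + cos φ₁ sin δ cos θ ) = arcsin(-0.768925) = -50.257°.
Then Δλ = atan2(0.046228, 0.456536) = 0.100914 rad, from sin θ sin δ cos φ₁ over cos δ − sin φ₁ sin φ₂.
Hence λ₂ = 45.532° + 5.782° = 51.314°.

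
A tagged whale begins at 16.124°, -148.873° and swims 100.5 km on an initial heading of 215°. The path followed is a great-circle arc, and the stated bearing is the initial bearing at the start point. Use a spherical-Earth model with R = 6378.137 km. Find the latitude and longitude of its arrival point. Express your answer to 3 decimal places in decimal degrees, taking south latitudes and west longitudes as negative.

Angular distance δ = d/R = 100.5 / 6378.137 = 0.015757 rad.
With φ₁ = 16.124° = 0.281417 rad and θ = 215° = 3.752458 rad:
Applying the spherical law of cosines for sides, sin φ₂ = sin φ₁ cos δ + cos φ₁ sin δ cos θ = 0.265284, so φ₂ = 15.384°.
Δλ = atan2( sin θ sin δ cos φ₁ , cos δ − sin φ₁ sin φ₂ ) = atan2(-0.008682, 0.926202) = -0.009373 rad = -0.537°.
Hence λ₂ = -148.873° + -0.537° = -149.410°.

latitude 15.384°, longitude -149.410°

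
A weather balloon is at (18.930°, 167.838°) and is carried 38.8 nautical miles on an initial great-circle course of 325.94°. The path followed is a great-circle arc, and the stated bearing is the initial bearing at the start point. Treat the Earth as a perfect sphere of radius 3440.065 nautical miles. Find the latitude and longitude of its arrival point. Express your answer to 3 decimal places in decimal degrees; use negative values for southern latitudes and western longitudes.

The arc subtends δ = 38.8/3440.065 = 0.011279 rad at the centre.
Start latitude φ₁ = 0.330391 rad; initial bearing θ = 5.688726 rad.
Destination latitude: φ₂ = arcsin( sin φ₁ cos δ + cos φ₁ sin δ cos θ ) = arcsin(0.333231) = 19.465°.
Δλ = atan2( sin θ sin δ cos φ₁ , cos δ − sin φ₁ sin φ₂ ) = atan2(-0.005975, 0.891832) = -0.006700 rad = -0.384°.
Hence λ₂ = 167.838° + -0.384° = 167.454°.

latitude 19.465°, longitude 167.454°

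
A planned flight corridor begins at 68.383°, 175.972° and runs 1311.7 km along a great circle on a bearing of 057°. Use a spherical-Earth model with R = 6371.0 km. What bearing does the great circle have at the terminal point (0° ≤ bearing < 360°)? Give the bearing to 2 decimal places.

final bearing 88.82°

Central angle δ = d/R = 0.205886 rad.
With φ₁ = 68.383° = 1.193509 rad and θ = 57° = 0.994838 rad:
Destination latitude: φ₂ = arcsin( sin φ₁ cos δ + cos φ₁ sin δ cos θ ) = arcsin(0.951052) = 71.999°.
For the longitude increment, Δλ = atan2( sin θ sin δ cos φ₁, cos δ − sin φ₁ sin φ₂ ) = atan2(0.063163, 0.094719) = 33.697°.
λ₂ = 175.972° + 33.697° = 209.669°, normalized to (−180°, 180°] → -150.331°.
The forward bearing on arrival equals the back-azimuth from the destination plus 180°.
Back-azimuth from P₂ (72.00°, -150.33°) to P₁ (68.38°, 175.97°), with Δλ' = λ₁ − λ₂ = 326.30°: atan2( sin Δλ' cos φ₁ , cos φ₂ sin φ₁ − sin φ₂ cos φ₁ cos Δλ' ) = 268.82°.
Final bearing = (268.82° + 180°) mod 360° = 88.82°.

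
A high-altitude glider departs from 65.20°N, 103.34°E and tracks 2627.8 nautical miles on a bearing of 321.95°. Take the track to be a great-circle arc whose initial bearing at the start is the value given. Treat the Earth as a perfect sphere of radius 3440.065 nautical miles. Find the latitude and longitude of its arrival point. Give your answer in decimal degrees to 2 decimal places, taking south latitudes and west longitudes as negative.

The arc subtends δ = 2627.8/3440.065 = 0.763881 rad at the centre.
Start latitude φ₁ = 1.137955 rad; initial bearing θ = 5.619088 rad.
Destination latitude: φ₂ = arcsin( sin φ₁ cos δ + cos φ₁ sin δ cos θ ) = arcsin(0.884041) = 62.13°.
For the longitude increment, Δλ = atan2( sin θ sin δ cos φ₁, cos δ − sin φ₁ sin φ₂ ) = atan2(-0.178832, -0.080356) = -114.20°.
λ₂ = 103.34° + -114.20° = -10.86°.

latitude 62.13°, longitude -10.86°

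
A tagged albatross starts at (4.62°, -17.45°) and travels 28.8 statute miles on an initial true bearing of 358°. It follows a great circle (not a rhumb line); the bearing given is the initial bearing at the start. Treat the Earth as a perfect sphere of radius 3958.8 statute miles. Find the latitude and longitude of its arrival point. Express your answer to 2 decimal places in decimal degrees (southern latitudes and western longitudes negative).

Central angle δ = d/R = 0.007275 rad.
Start latitude φ₁ = 0.080634 rad; initial bearing θ = 6.248279 rad.
Destination latitude: φ₂ = arcsin( sin φ₁ cos δ + cos φ₁ sin δ cos θ ) = arcsin(0.087792) = 5.04°.
For the longitude increment, Δλ = atan2( sin θ sin δ cos φ₁, cos δ − sin φ₁ sin φ₂ ) = atan2(-0.000253, 0.992902) = -0.01°.
λ₂ = λ₁ + Δλ = -17.46°.

latitude 5.04°, longitude -17.46°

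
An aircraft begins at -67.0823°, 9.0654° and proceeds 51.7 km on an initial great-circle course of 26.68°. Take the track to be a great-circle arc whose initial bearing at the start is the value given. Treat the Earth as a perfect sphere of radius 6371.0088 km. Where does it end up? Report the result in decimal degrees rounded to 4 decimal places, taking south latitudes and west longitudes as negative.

latitude -66.6660°, longitude 9.5925°

Angular distance δ = d/R = 51.7 / 6371.0088 = 0.008115 rad.
Start latitude φ₁ = -1.170807 rad; initial bearing θ = 0.465654 rad.
Destination latitude: φ₂ = arcsin( sin φ₁ cos δ + cos φ₁ sin δ cos θ ) = arcsin(-0.918211) = -66.6660°.
Then Δλ = atan2(0.001419, 0.154235) = 0.009199 rad, from sin θ sin δ cos φ₁ over cos δ − sin φ₁ sin φ₂.
λ₂ = λ₁ + Δλ = 9.5925°.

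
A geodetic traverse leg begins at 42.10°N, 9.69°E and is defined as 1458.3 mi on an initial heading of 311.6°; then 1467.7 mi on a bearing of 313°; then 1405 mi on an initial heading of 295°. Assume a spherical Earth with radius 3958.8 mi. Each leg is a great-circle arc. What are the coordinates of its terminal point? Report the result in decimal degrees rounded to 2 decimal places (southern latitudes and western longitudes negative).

latitude 64.84°, longitude -101.52°

Apply the spherical direct solution leg by leg, carrying full precision between legs.
Leg 1: from (42.10°, 9.69°), δ = 1458.3/3958.8 = 0.368369 rad, θ = 311.6° → φ = 53.40°, λ = -17.16°.
Leg 2: from (53.40°, -17.16°), δ = 1467.7/3958.8 = 0.370744 rad, θ = 313° → φ = 63.59°, λ = -53.72°.
Leg 3: from (63.59°, -53.72°), δ = 1405/3958.8 = 0.354906 rad, θ = 295° → φ = 64.84°, λ = -101.52°.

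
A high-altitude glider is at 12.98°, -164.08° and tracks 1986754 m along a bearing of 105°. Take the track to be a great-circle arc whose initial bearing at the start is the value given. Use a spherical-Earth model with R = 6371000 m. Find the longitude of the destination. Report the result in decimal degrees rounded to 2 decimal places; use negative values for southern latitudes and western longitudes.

Angular distance δ = d/R = 1986754 / 6371000 = 0.311843 rad.
Converting: φ₁ = 0.226544 rad, θ = 1.832596 rad.
Destination latitude: φ₂ = arcsin( sin φ₁ cos δ + cos φ₁ sin δ cos θ ) = arcsin(0.136398) = 7.84°.
For the longitude increment, Δλ = atan2( sin θ sin δ cos φ₁, cos δ − sin φ₁ sin φ₂ ) = atan2(0.288787, 0.921133) = 17.41°.
Hence λ₂ = -164.08° + 17.41° = -146.67°.

longitude -146.67°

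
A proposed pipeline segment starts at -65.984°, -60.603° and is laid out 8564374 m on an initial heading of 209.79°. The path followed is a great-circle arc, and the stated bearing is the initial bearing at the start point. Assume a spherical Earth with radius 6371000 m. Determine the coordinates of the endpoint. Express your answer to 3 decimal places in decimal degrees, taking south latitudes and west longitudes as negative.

latitude -33.321°, longitude 154.804°

Angular distance δ = d/R = 8564374 / 6371000 = 1.344275 rad.
Converting: φ₁ = -1.151638 rad, θ = 3.661526 rad.
sin φ₂ = sin φ₁ cos δ + cos φ₁ sin δ cos θ = (-0.913432)(0.224589) + (0.406992)(0.974453)(-0.867852) = -0.549333
φ₂ = asin(-0.549333) = -0.581565 rad = -33.321°.
Then Δλ = atan2(-0.197037, -0.277188) = -2.523627 rad, from sin θ sin δ cos φ₁ over cos δ − sin φ₁ sin φ₂.
λ₂ = -60.603° + -144.593° = -205.196°, normalized to (−180°, 180°] → 154.804°.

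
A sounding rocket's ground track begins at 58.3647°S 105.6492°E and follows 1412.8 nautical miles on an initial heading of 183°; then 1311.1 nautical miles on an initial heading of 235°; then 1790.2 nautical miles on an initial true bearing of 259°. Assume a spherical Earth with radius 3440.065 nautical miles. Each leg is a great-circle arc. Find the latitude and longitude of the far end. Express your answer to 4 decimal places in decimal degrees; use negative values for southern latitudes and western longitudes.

latitude -58.5844°, longitude -76.6454°

Apply the spherical direct solution leg by leg, carrying full precision between legs.
Leg 1: from (-58.3647°, 105.6492°), δ = 1412.8/3440.065 = 0.410690 rad, θ = 183° → φ = -81.7797°, λ = 97.2460°.
Leg 2: from (-81.7797°, 97.2460°), δ = 1311.1/3440.065 = 0.381127 rad, θ = 235° → φ = -71.6614°, λ = -7.1902°.
Leg 3: from (-71.6614°, -7.1902°), δ = 1790.2/3440.065 = 0.520397 rad, θ = 259° → φ = -58.5844°, λ = -76.6454°.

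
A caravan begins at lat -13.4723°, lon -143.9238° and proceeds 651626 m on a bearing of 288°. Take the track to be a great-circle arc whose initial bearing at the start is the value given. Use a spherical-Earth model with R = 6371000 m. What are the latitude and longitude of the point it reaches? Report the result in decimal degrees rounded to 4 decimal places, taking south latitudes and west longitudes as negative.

latitude -11.5998°, longitude -149.6128°

Angular distance δ = d/R = 651626 / 6371000 = 0.102280 rad.
Start latitude φ₁ = -0.235136 rad; initial bearing θ = 5.026548 rad.
Applying the spherical law of cosines for sides, sin φ₂ = sin φ₁ cos δ + cos φ₁ sin δ cos θ = -0.201075, so φ₂ = -11.5998°.
Δλ = atan2( sin θ sin δ cos φ₁ , cos δ − sin φ₁ sin φ₂ ) = atan2(-0.094433, 0.947929) = -0.099292 rad = -5.6890°.
λ₂ = -143.9238° + -5.6890° = -149.6128°.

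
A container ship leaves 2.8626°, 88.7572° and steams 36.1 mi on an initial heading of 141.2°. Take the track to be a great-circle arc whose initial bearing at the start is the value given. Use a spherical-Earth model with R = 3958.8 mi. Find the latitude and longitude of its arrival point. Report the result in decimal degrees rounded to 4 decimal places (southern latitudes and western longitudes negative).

latitude 2.4554°, longitude 89.0849°

δ = 36.1/3958.8 = 0.009119 rad (0.5225°).
Start latitude φ₁ = 0.049962 rad; initial bearing θ = 2.464405 rad.
sin φ₂ = sin φ₁ cos δ + cos φ₁ sin δ cos θ = (0.049941)(0.999958) + (0.998752)(0.009119)(-0.779338) = 0.042841
φ₂ = asin(0.042841) = 0.042854 rad = 2.4554°.
Δλ = atan2( sin θ sin δ cos φ₁ , cos δ − sin φ₁ sin φ₂ ) = atan2(0.005707, 0.997819) = 0.005719 rad = 0.3277°.
λ₂ = λ₁ + Δλ = 89.0849°.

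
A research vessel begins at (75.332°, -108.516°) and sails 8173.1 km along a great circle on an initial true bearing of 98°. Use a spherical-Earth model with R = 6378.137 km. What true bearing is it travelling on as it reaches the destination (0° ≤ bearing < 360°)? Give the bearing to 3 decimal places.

final bearing 165.022°

Angular distance δ = d/R = 8173.1 / 6378.137 = 1.281424 rad.
Start latitude φ₁ = 1.314791 rad; initial bearing θ = 1.710423 rad.
Applying the spherical law of cosines for sides, sin φ₂ = sin φ₁ cos δ + cos φ₁ sin δ cos θ = 0.242275, so φ₂ = 14.021°.
Δλ = atan2( sin θ sin δ cos φ₁ , cos δ − sin φ₁ sin φ₂ ) = atan2(0.240328, 0.050972) = 1.361802 rad = 78.025°.
λ₂ = -108.516° + 78.025° = -30.491°.
The forward bearing on arrival equals the back-azimuth from the destination plus 180°.
Back-azimuth from P₂ (14.021°, -30.491°) to P₁ (75.332°, -108.516°), with Δλ' = λ₁ − λ₂ = -78.025°: atan2( sin Δλ' cos φ₁ , cos φ₂ sin φ₁ − sin φ₂ cos φ₁ cos Δλ' ) = 345.022°.
Final bearing = (345.022° + 180°) mod 360° = 165.022°.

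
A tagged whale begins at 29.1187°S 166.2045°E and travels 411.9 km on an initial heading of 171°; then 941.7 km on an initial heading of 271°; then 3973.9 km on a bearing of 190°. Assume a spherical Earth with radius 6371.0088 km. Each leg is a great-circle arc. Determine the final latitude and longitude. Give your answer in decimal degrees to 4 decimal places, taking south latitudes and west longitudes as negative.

Apply the spherical direct solution leg by leg, carrying full precision between legs.
Leg 1: from (-29.1187°, 166.2045°), δ = 411.9/6371.0088 = 0.064652 rad, θ = 171° → φ = -32.7756°, λ = 166.8932°.
Leg 2: from (-32.7756°, 166.8932°), δ = 941.7/6371.0088 = 0.147810 rad, θ = 271° → φ = -32.2278°, λ = 156.8688°.
Leg 3: from (-32.2278°, 156.8688°), δ = 3973.9/6371.0088 = 0.623747 rad, θ = 190° → φ = -66.8464°, λ = 141.9204°.

latitude -66.8464°, longitude 141.9204°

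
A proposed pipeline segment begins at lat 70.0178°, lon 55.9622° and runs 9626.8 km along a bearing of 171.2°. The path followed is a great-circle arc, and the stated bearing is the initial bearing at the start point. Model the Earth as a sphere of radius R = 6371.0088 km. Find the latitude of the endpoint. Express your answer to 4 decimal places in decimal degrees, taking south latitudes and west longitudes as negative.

latitude -16.3181°

Angular distance δ = d/R = 9626.8 / 6371.0088 = 1.511032 rad.
Start latitude φ₁ = 1.222041 rad; initial bearing θ = 2.988004 rad.
sin φ₂ = sin φ₁ cos δ + cos φ₁ sin δ cos θ = (0.939799)(0.059728) + (0.341728)(0.998215)(-0.988228) = -0.280970
φ₂ = asin(-0.280970) = -0.284805 rad = -16.3181°.
Then Δλ = atan2(0.052186, 0.323784) = 0.159802 rad, from sin θ sin δ cos φ₁ over cos δ − sin φ₁ sin φ₂.
λ₂ = 55.9622° + 9.1560° = 65.1182°.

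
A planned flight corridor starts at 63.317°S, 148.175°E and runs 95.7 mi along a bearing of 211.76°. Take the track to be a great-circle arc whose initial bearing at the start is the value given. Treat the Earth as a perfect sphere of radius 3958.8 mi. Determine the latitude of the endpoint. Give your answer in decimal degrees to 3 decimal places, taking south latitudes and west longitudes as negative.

latitude -64.485°

Angular distance δ = d/R = 95.7 / 3958.8 = 0.024174 rad.
Start latitude φ₁ = -1.105090 rad; initial bearing θ = 3.695909 rad.
sin φ₂ = sin φ₁ cos δ + cos φ₁ sin δ cos θ = (-0.893505)(0.999708) + (0.449054)(0.024172)(-0.850260) = -0.902473
φ₂ = asin(-0.902473) = -1.125476 rad = -64.485°.
Then Δλ = atan2(-0.005713, 0.193344) = -0.029541 rad, from sin θ sin δ cos φ₁ over cos δ − sin φ₁ sin φ₂.
λ₂ = λ₁ + Δλ = 146.482°.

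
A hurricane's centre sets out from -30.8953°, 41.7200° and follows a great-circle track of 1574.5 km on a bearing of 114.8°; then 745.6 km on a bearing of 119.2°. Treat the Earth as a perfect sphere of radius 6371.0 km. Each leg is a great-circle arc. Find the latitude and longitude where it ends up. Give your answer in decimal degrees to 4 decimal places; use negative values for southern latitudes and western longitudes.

Apply the spherical direct solution leg by leg, carrying full precision between legs.
Leg 1: from (-30.8953°, 41.7200°), δ = 1574.5/6371 = 0.247135 rad, θ = 114.8° → φ = -35.8680°, λ = 57.6244°.
Leg 2: from (-35.8680°, 57.6244°), δ = 745.6/6371 = 0.117030 rad, θ = 119.2° → φ = -38.9082°, λ = 65.1508°.

latitude -38.9082°, longitude 65.1508°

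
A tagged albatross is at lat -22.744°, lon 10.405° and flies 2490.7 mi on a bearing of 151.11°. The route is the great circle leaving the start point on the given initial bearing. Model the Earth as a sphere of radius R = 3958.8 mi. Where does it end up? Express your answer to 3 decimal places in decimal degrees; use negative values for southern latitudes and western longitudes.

latitude -51.976°, longitude 37.891°

Central angle δ = d/R = 0.629155 rad.
Start latitude φ₁ = -0.396958 rad; initial bearing θ = 2.637367 rad.
Destination latitude: φ₂ = arcsin( sin φ₁ cos δ + cos φ₁ sin δ cos θ ) = arcsin(-0.787751) = -51.976°.
Δλ = atan2( sin θ sin δ cos φ₁ , cos δ − sin φ₁ sin φ₂ ) = atan2(0.262196, 0.503969) = 0.479726 rad = 27.486°.
λ₂ = 10.405° + 27.486° = 37.891°.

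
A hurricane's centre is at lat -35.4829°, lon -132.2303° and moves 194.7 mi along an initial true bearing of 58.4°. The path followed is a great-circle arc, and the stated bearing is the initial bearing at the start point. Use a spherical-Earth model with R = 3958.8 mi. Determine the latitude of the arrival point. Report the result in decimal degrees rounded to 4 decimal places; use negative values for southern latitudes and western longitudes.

Angular distance δ = d/R = 194.7 / 3958.8 = 0.049182 rad.
Start latitude φ₁ = -0.619293 rad; initial bearing θ = 1.019272 rad.
sin φ₂ = sin φ₁ cos δ + cos φ₁ sin δ cos θ = (-0.580460)(0.998791) + (0.814289)(0.049162)(0.523986) = -0.558782
φ₂ = asin(-0.558782) = -0.592916 rad = -33.9716°.
For the longitude increment, Δλ = atan2( sin θ sin δ cos φ₁, cos δ − sin φ₁ sin φ₂ ) = atan2(0.034096, 0.674440) = 2.8941°.
λ₂ = -132.2303° + 2.8941° = -129.3362°.

latitude -33.9716°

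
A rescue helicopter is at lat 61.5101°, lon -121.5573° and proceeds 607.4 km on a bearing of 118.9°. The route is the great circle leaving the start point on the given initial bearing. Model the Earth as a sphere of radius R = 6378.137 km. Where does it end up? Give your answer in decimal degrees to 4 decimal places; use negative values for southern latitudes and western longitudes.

The arc subtends δ = 607.4/6378.137 = 0.095232 rad at the centre.
With φ₁ = 61.5101° = 1.073554 rad and θ = 118.9° = 2.075196 rad:
Destination latitude: φ₂ = arcsin( sin φ₁ cos δ + cos φ₁ sin δ cos θ ) = arcsin(0.852998) = 58.5393°.
For the longitude increment, Δλ = atan2( sin θ sin δ cos φ₁, cos δ − sin φ₁ sin φ₂ ) = atan2(0.039709, 0.245767) = 9.1780°.
Hence λ₂ = -121.5573° + 9.1780° = -112.3793°.

latitude 58.5393°, longitude -112.3793°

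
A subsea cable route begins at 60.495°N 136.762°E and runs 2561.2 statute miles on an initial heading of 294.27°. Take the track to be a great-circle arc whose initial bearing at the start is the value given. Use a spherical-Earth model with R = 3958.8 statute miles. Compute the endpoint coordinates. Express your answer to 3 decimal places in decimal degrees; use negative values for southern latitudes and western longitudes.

latitude 54.732°, longitude 64.649°

δ = 2561.2/3958.8 = 0.646964 rad (37.0683°).
Converting: φ₁ = 1.055837 rad, θ = 5.135980 rad.
Destination latitude: φ₂ = arcsin( sin φ₁ cos δ + cos φ₁ sin δ cos θ ) = arcsin(0.816459) = 54.732°.
Then Δλ = atan2(-0.270625, 0.087343) = -1.258606 rad, from sin θ sin δ cos φ₁ over cos δ − sin φ₁ sin φ₂.
Hence λ₂ = 136.762° + -72.113° = 64.649°.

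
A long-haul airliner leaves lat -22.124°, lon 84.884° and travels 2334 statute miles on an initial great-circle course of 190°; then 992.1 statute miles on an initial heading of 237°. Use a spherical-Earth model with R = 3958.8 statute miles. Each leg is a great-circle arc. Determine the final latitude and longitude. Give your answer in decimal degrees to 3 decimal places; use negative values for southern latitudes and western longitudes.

latitude -60.681°, longitude 50.032°

Apply the spherical direct solution leg by leg, carrying full precision between legs.
Leg 1: from (-22.124°, 84.884°), δ = 2334/3958.8 = 0.589573 rad, θ = 190° → φ = -55.112°, λ = 75.166°.
Leg 2: from (-55.112°, 75.166°), δ = 992.1/3958.8 = 0.250606 rad, θ = 237° → φ = -60.681°, λ = 50.032°.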